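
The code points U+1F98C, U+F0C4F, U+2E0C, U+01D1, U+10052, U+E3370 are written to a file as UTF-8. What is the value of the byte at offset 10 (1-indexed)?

0xB8

1-indexed offset 10 is 0-indexed offset 9.
U+1F98C → 4-byte form F0 9F A6 8C at offsets 0–3.
U+F0C4F → 4-byte form F3 B0 B1 8F at offsets 4–7.
U+2E0C → 3-byte form E2 B8 8C at offsets 8–10.
Offset 9 falls in char 3's range; it's byte 2 of E2 B8 8C = 0xB8.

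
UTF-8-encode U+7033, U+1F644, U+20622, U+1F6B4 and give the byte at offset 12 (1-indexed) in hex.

1-indexed offset 12 is 0-indexed offset 11.
U+7033 → 3-byte form E7 80 B3 at offsets 0–2.
U+1F644 → 4-byte form F0 9F 99 84 at offsets 3–6.
U+20622 → 4-byte form F0 A0 98 A2 at offsets 7–10.
U+1F6B4 → 4-byte form F0 9F 9A B4 at offsets 11–14.
Offset 11 falls in char 4's range; it's byte 1 of F0 9F 9A B4 = 0xF0.

0xF0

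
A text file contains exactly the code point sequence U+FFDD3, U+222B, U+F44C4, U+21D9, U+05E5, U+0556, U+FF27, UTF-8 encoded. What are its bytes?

U+FFDD3: 4-byte form → F3 BF B7 93.
U+222B: 3-byte form → E2 88 AB.
U+F44C4: 4-byte form → F3 B4 93 84.
U+21D9: 3-byte form → E2 87 99.
U+05E5: 2-byte form → D7 A5.
U+0556: 2-byte form → D5 96.
U+FF27: 3-byte form → EF BC A7.
Concatenated (21 bytes): F3 BF B7 93 E2 88 AB F3 B4 93 84 E2 87 99 D7 A5 D5 96 EF BC A7.

F3 BF B7 93 E2 88 AB F3 B4 93 84 E2 87 99 D7 A5 D5 96 EF BC A7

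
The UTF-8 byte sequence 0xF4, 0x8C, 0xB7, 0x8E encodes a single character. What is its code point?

Leading byte 0xF4 = 11110100 matches 11110xxx → 4-byte sequence.
Byte 1: 0xF4 = 11110100, payload 100 (3 bits).
Byte 2: 0x8C = 10001100 (10xxxxxx ✓), payload 001100.
Byte 3: 0xB7 = 10110111 (10xxxxxx ✓), payload 110111.
Byte 4: 0x8E = 10001110 (10xxxxxx ✓), payload 001110.
Concatenate: 100001100110111001110 = 0x10CDCE (21 bits → U+10CDCE).

U+10CDCE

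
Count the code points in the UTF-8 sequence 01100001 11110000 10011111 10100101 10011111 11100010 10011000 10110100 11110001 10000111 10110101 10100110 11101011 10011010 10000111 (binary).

5

Byte at offset 0: 0x61 = 01100001 → 1-byte char (#1). Advance 1.
Byte at offset 1: 0xF0 = 11110000 → 4-byte char (#2). Advance 4.
Byte at offset 5: 0xE2 = 11100010 → 3-byte char (#3). Advance 3.
Byte at offset 8: 0xF1 = 11110001 → 4-byte char (#4). Advance 4.
Byte at offset 12: 0xEB = 11101011 → 3-byte char (#5). Advance 3.
Reached end at offset 15 after 5 code points.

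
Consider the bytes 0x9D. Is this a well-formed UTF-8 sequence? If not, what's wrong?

invalid (continuation byte with no leading byte)

Byte 0x9D = 10011101 has the form 10xxxxxx — a continuation byte — but there is no preceding leading byte.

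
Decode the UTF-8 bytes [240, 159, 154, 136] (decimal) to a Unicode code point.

U+1F688

Leading byte 0xF0 = 11110000 matches 11110xxx → 4-byte sequence.
Byte 1: 0xF0 = 11110000, payload 000 (3 bits).
Byte 2: 0x9F = 10011111 (10xxxxxx ✓), payload 011111.
Byte 3: 0x9A = 10011010 (10xxxxxx ✓), payload 011010.
Byte 4: 0x88 = 10001000 (10xxxxxx ✓), payload 001000.
Concatenate: 000011111011010001000 = 0x1F688 (21 bits → U+1F688).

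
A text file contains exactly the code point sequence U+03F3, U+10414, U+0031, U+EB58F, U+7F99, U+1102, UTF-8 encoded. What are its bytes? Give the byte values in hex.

CF B3 F0 90 90 94 31 F3 AB 96 8F E7 BE 99 E1 84 82

U+03F3: 2-byte form → CF B3.
U+10414: 4-byte form → F0 90 90 94.
U+0031: 1-byte form → 31.
U+EB58F: 4-byte form → F3 AB 96 8F.
U+7F99: 3-byte form → E7 BE 99.
U+1102: 3-byte form → E1 84 82.
Concatenated (17 bytes): CF B3 F0 90 90 94 31 F3 AB 96 8F E7 BE 99 E1 84 82.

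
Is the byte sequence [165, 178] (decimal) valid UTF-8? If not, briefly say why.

invalid (continuation byte with no leading byte)

Byte 0xA5 = 10100101 has the form 10xxxxxx — a continuation byte — but there is no preceding leading byte.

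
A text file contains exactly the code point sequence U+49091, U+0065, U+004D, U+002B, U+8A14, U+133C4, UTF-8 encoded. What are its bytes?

U+49091: 4-byte form → F1 89 82 91.
U+0065: 1-byte form → 65.
U+004D: 1-byte form → 4D.
U+002B: 1-byte form → 2B.
U+8A14: 3-byte form → E8 A8 94.
U+133C4: 4-byte form → F0 93 8F 84.
Concatenated (14 bytes): F1 89 82 91 65 4D 2B E8 A8 94 F0 93 8F 84.

F1 89 82 91 65 4D 2B E8 A8 94 F0 93 8F 84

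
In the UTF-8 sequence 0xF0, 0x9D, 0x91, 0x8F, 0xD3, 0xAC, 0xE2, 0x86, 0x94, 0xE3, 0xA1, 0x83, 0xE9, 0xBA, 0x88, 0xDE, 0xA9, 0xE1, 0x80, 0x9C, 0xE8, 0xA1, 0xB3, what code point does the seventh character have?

U+101C

Offset 0: leading byte 0xF0 = 11110000 → 4-byte char #1 = F0 9D 91 8F.
Offset 4: leading byte 0xD3 = 11010011 → 2-byte char #2 = D3 AC.
Offset 6: leading byte 0xE2 = 11100010 → 3-byte char #3 = E2 86 94.
Offset 9: leading byte 0xE3 = 11100011 → 3-byte char #4 = E3 A1 83.
Offset 12: leading byte 0xE9 = 11101001 → 3-byte char #5 = E9 BA 88.
Offset 15: leading byte 0xDE = 11011110 → 2-byte char #6 = DE A9.
Offset 17: leading byte 0xE1 = 11100001 → 3-byte char #7 = E1 80 9C.
Leading byte 0xE1 = 11100001 matches 1110xxxx → 3-byte sequence.
Byte 1: 0xE1 = 11100001, payload 0001 (4 bits).
Byte 2: 0x80 = 10000000 (10xxxxxx ✓), payload 000000.
Byte 3: 0x9C = 10011100 (10xxxxxx ✓), payload 011100.
Concatenate: 0001000000011100 = 0x101C (16 bits → U+101C).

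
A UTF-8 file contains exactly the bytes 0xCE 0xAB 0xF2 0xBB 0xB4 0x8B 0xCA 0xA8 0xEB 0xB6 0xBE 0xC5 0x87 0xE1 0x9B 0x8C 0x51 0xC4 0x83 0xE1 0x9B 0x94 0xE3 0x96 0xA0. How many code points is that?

Byte at offset 0: 0xCE = 11001110 → 2-byte char (#1). Advance 2.
Byte at offset 2: 0xF2 = 11110010 → 4-byte char (#2). Advance 4.
Byte at offset 6: 0xCA = 11001010 → 2-byte char (#3). Advance 2.
Byte at offset 8: 0xEB = 11101011 → 3-byte char (#4). Advance 3.
Byte at offset 11: 0xC5 = 11000101 → 2-byte char (#5). Advance 2.
Byte at offset 13: 0xE1 = 11100001 → 3-byte char (#6). Advance 3.
Byte at offset 16: 0x51 = 01010001 → 1-byte char (#7). Advance 1.
Byte at offset 17: 0xC4 = 11000100 → 2-byte char (#8). Advance 2.
Byte at offset 19: 0xE1 = 11100001 → 3-byte char (#9). Advance 3.
Byte at offset 22: 0xE3 = 11100011 → 3-byte char (#10). Advance 3.
Reached end at offset 25 after 10 code points.

10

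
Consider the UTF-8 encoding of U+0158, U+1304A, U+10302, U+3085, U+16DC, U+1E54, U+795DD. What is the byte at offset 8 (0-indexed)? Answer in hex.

U+0158 → 2-byte form C5 98 at offsets 0–1.
U+1304A → 4-byte form F0 93 81 8A at offsets 2–5.
U+10302 → 4-byte form F0 90 8C 82 at offsets 6–9.
Offset 8 falls in char 3's range; it's byte 3 of F0 90 8C 82 = 0x8C.

0x8C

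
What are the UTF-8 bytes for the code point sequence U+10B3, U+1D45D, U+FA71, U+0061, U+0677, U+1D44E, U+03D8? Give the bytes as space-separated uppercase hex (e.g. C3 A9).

E1 82 B3 F0 9D 91 9D EF A9 B1 61 D9 B7 F0 9D 91 8E CF 98

U+10B3: 3-byte form → E1 82 B3.
U+1D45D: 4-byte form → F0 9D 91 9D.
U+FA71: 3-byte form → EF A9 B1.
U+0061: 1-byte form → 61.
U+0677: 2-byte form → D9 B7.
U+1D44E: 4-byte form → F0 9D 91 8E.
U+03D8: 2-byte form → CF 98.
Concatenated (19 bytes): E1 82 B3 F0 9D 91 9D EF A9 B1 61 D9 B7 F0 9D 91 8E CF 98.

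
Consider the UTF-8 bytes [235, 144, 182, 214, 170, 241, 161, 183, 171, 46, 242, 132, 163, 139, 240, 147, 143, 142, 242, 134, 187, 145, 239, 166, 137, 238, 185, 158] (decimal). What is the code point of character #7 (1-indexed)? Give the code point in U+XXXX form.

U+86ED1

Offset 0: leading byte 0xEB = 11101011 → 3-byte char #1 = EB 90 B6.
Offset 3: leading byte 0xD6 = 11010110 → 2-byte char #2 = D6 AA.
Offset 5: leading byte 0xF1 = 11110001 → 4-byte char #3 = F1 A1 B7 AB.
Offset 9: leading byte 0x2E = 00101110 → 1-byte char #4 = 2E.
Offset 10: leading byte 0xF2 = 11110010 → 4-byte char #5 = F2 84 A3 8B.
Offset 14: leading byte 0xF0 = 11110000 → 4-byte char #6 = F0 93 8F 8E.
Offset 18: leading byte 0xF2 = 11110010 → 4-byte char #7 = F2 86 BB 91.
Leading byte 0xF2 = 11110010 matches 11110xxx → 4-byte sequence.
Byte 1: 0xF2 = 11110010, payload 010 (3 bits).
Byte 2: 0x86 = 10000110 (10xxxxxx ✓), payload 000110.
Byte 3: 0xBB = 10111011 (10xxxxxx ✓), payload 111011.
Byte 4: 0x91 = 10010001 (10xxxxxx ✓), payload 010001.
Concatenate: 010000110111011010001 = 0x86ED1 (21 bits → U+86ED1).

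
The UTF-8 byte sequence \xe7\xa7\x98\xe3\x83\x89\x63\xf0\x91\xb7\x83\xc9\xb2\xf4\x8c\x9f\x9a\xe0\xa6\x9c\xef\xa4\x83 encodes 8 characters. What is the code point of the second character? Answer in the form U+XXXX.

Offset 0: leading byte 0xE7 = 11100111 → 3-byte char #1 = E7 A7 98.
Offset 3: leading byte 0xE3 = 11100011 → 3-byte char #2 = E3 83 89.
Leading byte 0xE3 = 11100011 matches 1110xxxx → 3-byte sequence.
Byte 1: 0xE3 = 11100011, payload 0011 (4 bits).
Byte 2: 0x83 = 10000011 (10xxxxxx ✓), payload 000011.
Byte 3: 0x89 = 10001001 (10xxxxxx ✓), payload 001001.
Concatenate: 0011000011001001 = 0x30C9 (16 bits → U+30C9).

U+30C9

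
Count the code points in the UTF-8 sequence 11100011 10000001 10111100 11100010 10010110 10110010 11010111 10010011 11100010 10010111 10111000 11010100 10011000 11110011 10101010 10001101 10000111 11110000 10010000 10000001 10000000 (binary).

7

Byte at offset 0: 0xE3 = 11100011 → 3-byte char (#1). Advance 3.
Byte at offset 3: 0xE2 = 11100010 → 3-byte char (#2). Advance 3.
Byte at offset 6: 0xD7 = 11010111 → 2-byte char (#3). Advance 2.
Byte at offset 8: 0xE2 = 11100010 → 3-byte char (#4). Advance 3.
Byte at offset 11: 0xD4 = 11010100 → 2-byte char (#5). Advance 2.
Byte at offset 13: 0xF3 = 11110011 → 4-byte char (#6). Advance 4.
Byte at offset 17: 0xF0 = 11110000 → 4-byte char (#7). Advance 4.
Reached end at offset 21 after 7 code points.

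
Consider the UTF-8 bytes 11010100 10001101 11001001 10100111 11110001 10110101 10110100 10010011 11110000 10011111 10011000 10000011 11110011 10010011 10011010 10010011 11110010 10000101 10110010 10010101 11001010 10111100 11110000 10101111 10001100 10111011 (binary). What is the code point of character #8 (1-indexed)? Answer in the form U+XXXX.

U+2F33B

Offset 0: leading byte 0xD4 = 11010100 → 2-byte char #1 = D4 8D.
Offset 2: leading byte 0xC9 = 11001001 → 2-byte char #2 = C9 A7.
Offset 4: leading byte 0xF1 = 11110001 → 4-byte char #3 = F1 B5 B4 93.
Offset 8: leading byte 0xF0 = 11110000 → 4-byte char #4 = F0 9F 98 83.
Offset 12: leading byte 0xF3 = 11110011 → 4-byte char #5 = F3 93 9A 93.
Offset 16: leading byte 0xF2 = 11110010 → 4-byte char #6 = F2 85 B2 95.
Offset 20: leading byte 0xCA = 11001010 → 2-byte char #7 = CA BC.
Offset 22: leading byte 0xF0 = 11110000 → 4-byte char #8 = F0 AF 8C BB.
Leading byte 0xF0 = 11110000 matches 11110xxx → 4-byte sequence.
Byte 1: 0xF0 = 11110000, payload 000 (3 bits).
Byte 2: 0xAF = 10101111 (10xxxxxx ✓), payload 101111.
Byte 3: 0x8C = 10001100 (10xxxxxx ✓), payload 001100.
Byte 4: 0xBB = 10111011 (10xxxxxx ✓), payload 111011.
Concatenate: 000101111001100111011 = 0x2F33B (21 bits → U+2F33B).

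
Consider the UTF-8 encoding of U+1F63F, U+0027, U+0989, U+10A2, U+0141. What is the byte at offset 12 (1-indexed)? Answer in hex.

0xC5

1-indexed offset 12 is 0-indexed offset 11.
U+1F63F → 4-byte form F0 9F 98 BF at offsets 0–3.
U+0027 → 1-byte form 27 at offsets 4–4.
U+0989 → 3-byte form E0 A6 89 at offsets 5–7.
U+10A2 → 3-byte form E1 82 A2 at offsets 8–10.
U+0141 → 2-byte form C5 81 at offsets 11–12.
Offset 11 falls in char 5's range; it's byte 1 of C5 81 = 0xC5.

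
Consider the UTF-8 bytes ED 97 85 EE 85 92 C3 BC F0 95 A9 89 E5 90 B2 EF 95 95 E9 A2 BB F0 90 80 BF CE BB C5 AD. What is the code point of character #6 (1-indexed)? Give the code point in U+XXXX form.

U+F555

Offset 0: leading byte 0xED = 11101101 → 3-byte char #1 = ED 97 85.
Offset 3: leading byte 0xEE = 11101110 → 3-byte char #2 = EE 85 92.
Offset 6: leading byte 0xC3 = 11000011 → 2-byte char #3 = C3 BC.
Offset 8: leading byte 0xF0 = 11110000 → 4-byte char #4 = F0 95 A9 89.
Offset 12: leading byte 0xE5 = 11100101 → 3-byte char #5 = E5 90 B2.
Offset 15: leading byte 0xEF = 11101111 → 3-byte char #6 = EF 95 95.
Leading byte 0xEF = 11101111 matches 1110xxxx → 3-byte sequence.
Byte 1: 0xEF = 11101111, payload 1111 (4 bits).
Byte 2: 0x95 = 10010101 (10xxxxxx ✓), payload 010101.
Byte 3: 0x95 = 10010101 (10xxxxxx ✓), payload 010101.
Concatenate: 1111010101010101 = 0xF555 (16 bits → U+F555).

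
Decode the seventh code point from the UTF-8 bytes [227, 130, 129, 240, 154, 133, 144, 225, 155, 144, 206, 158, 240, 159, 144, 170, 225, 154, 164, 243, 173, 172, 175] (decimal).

U+EDB2F

Offset 0: leading byte 0xE3 = 11100011 → 3-byte char #1 = E3 82 81.
Offset 3: leading byte 0xF0 = 11110000 → 4-byte char #2 = F0 9A 85 90.
Offset 7: leading byte 0xE1 = 11100001 → 3-byte char #3 = E1 9B 90.
Offset 10: leading byte 0xCE = 11001110 → 2-byte char #4 = CE 9E.
Offset 12: leading byte 0xF0 = 11110000 → 4-byte char #5 = F0 9F 90 AA.
Offset 16: leading byte 0xE1 = 11100001 → 3-byte char #6 = E1 9A A4.
Offset 19: leading byte 0xF3 = 11110011 → 4-byte char #7 = F3 AD AC AF.
Leading byte 0xF3 = 11110011 matches 11110xxx → 4-byte sequence.
Byte 1: 0xF3 = 11110011, payload 011 (3 bits).
Byte 2: 0xAD = 10101101 (10xxxxxx ✓), payload 101101.
Byte 3: 0xAC = 10101100 (10xxxxxx ✓), payload 101100.
Byte 4: 0xAF = 10101111 (10xxxxxx ✓), payload 101111.
Concatenate: 011101101101100101111 = 0xEDB2F (21 bits → U+EDB2F).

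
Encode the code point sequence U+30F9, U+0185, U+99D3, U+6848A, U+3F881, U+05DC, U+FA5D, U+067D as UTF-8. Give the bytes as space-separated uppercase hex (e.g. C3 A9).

U+30F9: 3-byte form → E3 83 B9.
U+0185: 2-byte form → C6 85.
U+99D3: 3-byte form → E9 A7 93.
U+6848A: 4-byte form → F1 A8 92 8A.
U+3F881: 4-byte form → F0 BF A2 81.
U+05DC: 2-byte form → D7 9C.
U+FA5D: 3-byte form → EF A9 9D.
U+067D: 2-byte form → D9 BD.
Concatenated (23 bytes): E3 83 B9 C6 85 E9 A7 93 F1 A8 92 8A F0 BF A2 81 D7 9C EF A9 9D D9 BD.

E3 83 B9 C6 85 E9 A7 93 F1 A8 92 8A F0 BF A2 81 D7 9C EF A9 9D D9 BD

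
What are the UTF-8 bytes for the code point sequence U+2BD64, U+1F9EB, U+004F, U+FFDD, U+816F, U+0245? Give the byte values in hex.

F0 AB B5 A4 F0 9F A7 AB 4F EF BF 9D E8 85 AF C9 85

U+2BD64: 4-byte form → F0 AB B5 A4.
U+1F9EB: 4-byte form → F0 9F A7 AB.
U+004F: 1-byte form → 4F.
U+FFDD: 3-byte form → EF BF 9D.
U+816F: 3-byte form → E8 85 AF.
U+0245: 2-byte form → C9 85.
Concatenated (17 bytes): F0 AB B5 A4 F0 9F A7 AB 4F EF BF 9D E8 85 AF C9 85.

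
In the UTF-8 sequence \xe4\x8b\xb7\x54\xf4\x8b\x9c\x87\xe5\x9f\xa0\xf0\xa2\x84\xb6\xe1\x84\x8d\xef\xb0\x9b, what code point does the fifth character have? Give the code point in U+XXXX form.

Offset 0: leading byte 0xE4 = 11100100 → 3-byte char #1 = E4 8B B7.
Offset 3: leading byte 0x54 = 01010100 → 1-byte char #2 = 54.
Offset 4: leading byte 0xF4 = 11110100 → 4-byte char #3 = F4 8B 9C 87.
Offset 8: leading byte 0xE5 = 11100101 → 3-byte char #4 = E5 9F A0.
Offset 11: leading byte 0xF0 = 11110000 → 4-byte char #5 = F0 A2 84 B6.
Leading byte 0xF0 = 11110000 matches 11110xxx → 4-byte sequence.
Byte 1: 0xF0 = 11110000, payload 000 (3 bits).
Byte 2: 0xA2 = 10100010 (10xxxxxx ✓), payload 100010.
Byte 3: 0x84 = 10000100 (10xxxxxx ✓), payload 000100.
Byte 4: 0xB6 = 10110110 (10xxxxxx ✓), payload 110110.
Concatenate: 000100010000100110110 = 0x22136 (21 bits → U+22136).

U+22136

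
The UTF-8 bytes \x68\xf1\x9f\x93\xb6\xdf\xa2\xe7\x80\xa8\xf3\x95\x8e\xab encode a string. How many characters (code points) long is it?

5

Byte at offset 0: 0x68 = 01101000 → 1-byte char (#1). Advance 1.
Byte at offset 1: 0xF1 = 11110001 → 4-byte char (#2). Advance 4.
Byte at offset 5: 0xDF = 11011111 → 2-byte char (#3). Advance 2.
Byte at offset 7: 0xE7 = 11100111 → 3-byte char (#4). Advance 3.
Byte at offset 10: 0xF3 = 11110011 → 4-byte char (#5). Advance 4.
Reached end at offset 14 after 5 code points.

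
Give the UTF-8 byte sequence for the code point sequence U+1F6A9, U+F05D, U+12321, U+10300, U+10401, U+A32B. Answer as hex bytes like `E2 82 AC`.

U+1F6A9: 4-byte form → F0 9F 9A A9.
U+F05D: 3-byte form → EF 81 9D.
U+12321: 4-byte form → F0 92 8C A1.
U+10300: 4-byte form → F0 90 8C 80.
U+10401: 4-byte form → F0 90 90 81.
U+A32B: 3-byte form → EA 8C AB.
Concatenated (22 bytes): F0 9F 9A A9 EF 81 9D F0 92 8C A1 F0 90 8C 80 F0 90 90 81 EA 8C AB.

F0 9F 9A A9 EF 81 9D F0 92 8C A1 F0 90 8C 80 F0 90 90 81 EA 8C AB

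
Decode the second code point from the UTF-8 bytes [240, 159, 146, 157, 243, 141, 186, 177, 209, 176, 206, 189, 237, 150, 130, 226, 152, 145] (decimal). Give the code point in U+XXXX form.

Offset 0: leading byte 0xF0 = 11110000 → 4-byte char #1 = F0 9F 92 9D.
Offset 4: leading byte 0xF3 = 11110011 → 4-byte char #2 = F3 8D BA B1.
Leading byte 0xF3 = 11110011 matches 11110xxx → 4-byte sequence.
Byte 1: 0xF3 = 11110011, payload 011 (3 bits).
Byte 2: 0x8D = 10001101 (10xxxxxx ✓), payload 001101.
Byte 3: 0xBA = 10111010 (10xxxxxx ✓), payload 111010.
Byte 4: 0xB1 = 10110001 (10xxxxxx ✓), payload 110001.
Concatenate: 011001101111010110001 = 0xCDEB1 (21 bits → U+CDEB1).

U+CDEB1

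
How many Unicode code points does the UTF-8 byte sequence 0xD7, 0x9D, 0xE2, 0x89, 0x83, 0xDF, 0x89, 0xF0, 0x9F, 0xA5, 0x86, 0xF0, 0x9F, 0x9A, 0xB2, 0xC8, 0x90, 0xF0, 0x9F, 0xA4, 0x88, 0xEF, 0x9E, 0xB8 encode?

8

Byte at offset 0: 0xD7 = 11010111 → 2-byte char (#1). Advance 2.
Byte at offset 2: 0xE2 = 11100010 → 3-byte char (#2). Advance 3.
Byte at offset 5: 0xDF = 11011111 → 2-byte char (#3). Advance 2.
Byte at offset 7: 0xF0 = 11110000 → 4-byte char (#4). Advance 4.
Byte at offset 11: 0xF0 = 11110000 → 4-byte char (#5). Advance 4.
Byte at offset 15: 0xC8 = 11001000 → 2-byte char (#6). Advance 2.
Byte at offset 17: 0xF0 = 11110000 → 4-byte char (#7). Advance 4.
Byte at offset 21: 0xEF = 11101111 → 3-byte char (#8). Advance 3.
Reached end at offset 24 after 8 code points.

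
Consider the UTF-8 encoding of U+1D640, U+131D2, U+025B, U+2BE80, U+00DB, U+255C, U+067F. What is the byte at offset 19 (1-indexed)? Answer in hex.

0x9C

1-indexed offset 19 is 0-indexed offset 18.
U+1D640 → 4-byte form F0 9D 99 80 at offsets 0–3.
U+131D2 → 4-byte form F0 93 87 92 at offsets 4–7.
U+025B → 2-byte form C9 9B at offsets 8–9.
U+2BE80 → 4-byte form F0 AB BA 80 at offsets 10–13.
U+00DB → 2-byte form C3 9B at offsets 14–15.
U+255C → 3-byte form E2 95 9C at offsets 16–18.
Offset 18 falls in char 6's range; it's byte 3 of E2 95 9C = 0x9C.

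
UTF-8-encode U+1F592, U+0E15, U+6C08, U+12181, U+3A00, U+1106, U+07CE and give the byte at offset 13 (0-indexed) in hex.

0x81

U+1F592 → 4-byte form F0 9F 96 92 at offsets 0–3.
U+0E15 → 3-byte form E0 B8 95 at offsets 4–6.
U+6C08 → 3-byte form E6 B0 88 at offsets 7–9.
U+12181 → 4-byte form F0 92 86 81 at offsets 10–13.
Offset 13 falls in char 4's range; it's byte 4 of F0 92 86 81 = 0x81.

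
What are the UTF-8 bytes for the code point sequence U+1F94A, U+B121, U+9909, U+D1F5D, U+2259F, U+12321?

F0 9F A5 8A EB 84 A1 E9 A4 89 F3 91 BD 9D F0 A2 96 9F F0 92 8C A1

U+1F94A: 4-byte form → F0 9F A5 8A.
U+B121: 3-byte form → EB 84 A1.
U+9909: 3-byte form → E9 A4 89.
U+D1F5D: 4-byte form → F3 91 BD 9D.
U+2259F: 4-byte form → F0 A2 96 9F.
U+12321: 4-byte form → F0 92 8C A1.
Concatenated (22 bytes): F0 9F A5 8A EB 84 A1 E9 A4 89 F3 91 BD 9D F0 A2 96 9F F0 92 8C A1.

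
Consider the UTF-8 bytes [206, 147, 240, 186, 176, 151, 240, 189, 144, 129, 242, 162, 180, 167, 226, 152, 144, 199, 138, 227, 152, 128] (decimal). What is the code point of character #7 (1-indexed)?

U+3600

Offset 0: leading byte 0xCE = 11001110 → 2-byte char #1 = CE 93.
Offset 2: leading byte 0xF0 = 11110000 → 4-byte char #2 = F0 BA B0 97.
Offset 6: leading byte 0xF0 = 11110000 → 4-byte char #3 = F0 BD 90 81.
Offset 10: leading byte 0xF2 = 11110010 → 4-byte char #4 = F2 A2 B4 A7.
Offset 14: leading byte 0xE2 = 11100010 → 3-byte char #5 = E2 98 90.
Offset 17: leading byte 0xC7 = 11000111 → 2-byte char #6 = C7 8A.
Offset 19: leading byte 0xE3 = 11100011 → 3-byte char #7 = E3 98 80.
Leading byte 0xE3 = 11100011 matches 1110xxxx → 3-byte sequence.
Byte 1: 0xE3 = 11100011, payload 0011 (4 bits).
Byte 2: 0x98 = 10011000 (10xxxxxx ✓), payload 011000.
Byte 3: 0x80 = 10000000 (10xxxxxx ✓), payload 000000.
Concatenate: 0011011000000000 = 0x3600 (16 bits → U+3600).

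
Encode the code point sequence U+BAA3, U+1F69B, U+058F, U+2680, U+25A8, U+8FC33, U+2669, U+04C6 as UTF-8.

U+BAA3: 3-byte form → EB AA A3.
U+1F69B: 4-byte form → F0 9F 9A 9B.
U+058F: 2-byte form → D6 8F.
U+2680: 3-byte form → E2 9A 80.
U+25A8: 3-byte form → E2 96 A8.
U+8FC33: 4-byte form → F2 8F B0 B3.
U+2669: 3-byte form → E2 99 A9.
U+04C6: 2-byte form → D3 86.
Concatenated (24 bytes): EB AA A3 F0 9F 9A 9B D6 8F E2 9A 80 E2 96 A8 F2 8F B0 B3 E2 99 A9 D3 86.

EB AA A3 F0 9F 9A 9B D6 8F E2 9A 80 E2 96 A8 F2 8F B0 B3 E2 99 A9 D3 86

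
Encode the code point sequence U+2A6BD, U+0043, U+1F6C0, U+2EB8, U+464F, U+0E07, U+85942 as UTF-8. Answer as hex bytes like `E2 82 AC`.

U+2A6BD: 4-byte form → F0 AA 9A BD.
U+0043: 1-byte form → 43.
U+1F6C0: 4-byte form → F0 9F 9B 80.
U+2EB8: 3-byte form → E2 BA B8.
U+464F: 3-byte form → E4 99 8F.
U+0E07: 3-byte form → E0 B8 87.
U+85942: 4-byte form → F2 85 A5 82.
Concatenated (22 bytes): F0 AA 9A BD 43 F0 9F 9B 80 E2 BA B8 E4 99 8F E0 B8 87 F2 85 A5 82.

F0 AA 9A BD 43 F0 9F 9B 80 E2 BA B8 E4 99 8F E0 B8 87 F2 85 A5 82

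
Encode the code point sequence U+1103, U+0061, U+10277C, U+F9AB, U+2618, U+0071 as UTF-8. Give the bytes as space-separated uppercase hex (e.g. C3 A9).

U+1103: 3-byte form → E1 84 83.
U+0061: 1-byte form → 61.
U+10277C: 4-byte form → F4 82 9D BC.
U+F9AB: 3-byte form → EF A6 AB.
U+2618: 3-byte form → E2 98 98.
U+0071: 1-byte form → 71.
Concatenated (15 bytes): E1 84 83 61 F4 82 9D BC EF A6 AB E2 98 98 71.

E1 84 83 61 F4 82 9D BC EF A6 AB E2 98 98 71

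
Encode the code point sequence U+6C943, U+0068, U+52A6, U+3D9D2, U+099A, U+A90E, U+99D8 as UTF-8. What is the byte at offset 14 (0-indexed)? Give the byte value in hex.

U+6C943 → 4-byte form F1 AC A5 83 at offsets 0–3.
U+0068 → 1-byte form 68 at offsets 4–4.
U+52A6 → 3-byte form E5 8A A6 at offsets 5–7.
U+3D9D2 → 4-byte form F0 BD A7 92 at offsets 8–11.
U+099A → 3-byte form E0 A6 9A at offsets 12–14.
Offset 14 falls in char 5's range; it's byte 3 of E0 A6 9A = 0x9A.

0x9A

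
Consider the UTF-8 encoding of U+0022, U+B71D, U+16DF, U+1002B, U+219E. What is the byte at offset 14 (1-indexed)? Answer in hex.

1-indexed offset 14 is 0-indexed offset 13.
U+0022 → 1-byte form 22 at offsets 0–0.
U+B71D → 3-byte form EB 9C 9D at offsets 1–3.
U+16DF → 3-byte form E1 9B 9F at offsets 4–6.
U+1002B → 4-byte form F0 90 80 AB at offsets 7–10.
U+219E → 3-byte form E2 86 9E at offsets 11–13.
Offset 13 falls in char 5's range; it's byte 3 of E2 86 9E = 0x9E.

0x9E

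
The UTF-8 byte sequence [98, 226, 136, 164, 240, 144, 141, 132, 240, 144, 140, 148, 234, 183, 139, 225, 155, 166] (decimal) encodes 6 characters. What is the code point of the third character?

U+10344

Offset 0: leading byte 0x62 = 01100010 → 1-byte char #1 = 62.
Offset 1: leading byte 0xE2 = 11100010 → 3-byte char #2 = E2 88 A4.
Offset 4: leading byte 0xF0 = 11110000 → 4-byte char #3 = F0 90 8D 84.
Leading byte 0xF0 = 11110000 matches 11110xxx → 4-byte sequence.
Byte 1: 0xF0 = 11110000, payload 000 (3 bits).
Byte 2: 0x90 = 10010000 (10xxxxxx ✓), payload 010000.
Byte 3: 0x8D = 10001101 (10xxxxxx ✓), payload 001101.
Byte 4: 0x84 = 10000100 (10xxxxxx ✓), payload 000100.
Concatenate: 000010000001101000100 = 0x10344 (21 bits → U+10344).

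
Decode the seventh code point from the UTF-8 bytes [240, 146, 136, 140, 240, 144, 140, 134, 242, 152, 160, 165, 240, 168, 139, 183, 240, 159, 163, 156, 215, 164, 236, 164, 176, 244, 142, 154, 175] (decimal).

U+C930

Offset 0: leading byte 0xF0 = 11110000 → 4-byte char #1 = F0 92 88 8C.
Offset 4: leading byte 0xF0 = 11110000 → 4-byte char #2 = F0 90 8C 86.
Offset 8: leading byte 0xF2 = 11110010 → 4-byte char #3 = F2 98 A0 A5.
Offset 12: leading byte 0xF0 = 11110000 → 4-byte char #4 = F0 A8 8B B7.
Offset 16: leading byte 0xF0 = 11110000 → 4-byte char #5 = F0 9F A3 9C.
Offset 20: leading byte 0xD7 = 11010111 → 2-byte char #6 = D7 A4.
Offset 22: leading byte 0xEC = 11101100 → 3-byte char #7 = EC A4 B0.
Leading byte 0xEC = 11101100 matches 1110xxxx → 3-byte sequence.
Byte 1: 0xEC = 11101100, payload 1100 (4 bits).
Byte 2: 0xA4 = 10100100 (10xxxxxx ✓), payload 100100.
Byte 3: 0xB0 = 10110000 (10xxxxxx ✓), payload 110000.
Concatenate: 1100100100110000 = 0xC930 (16 bits → U+C930).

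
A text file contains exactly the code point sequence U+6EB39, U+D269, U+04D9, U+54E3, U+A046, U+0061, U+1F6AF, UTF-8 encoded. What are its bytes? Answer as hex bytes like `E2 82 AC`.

F1 AE AC B9 ED 89 A9 D3 99 E5 93 A3 EA 81 86 61 F0 9F 9A AF

U+6EB39: 4-byte form → F1 AE AC B9.
U+D269: 3-byte form → ED 89 A9.
U+04D9: 2-byte form → D3 99.
U+54E3: 3-byte form → E5 93 A3.
U+A046: 3-byte form → EA 81 86.
U+0061: 1-byte form → 61.
U+1F6AF: 4-byte form → F0 9F 9A AF.
Concatenated (20 bytes): F1 AE AC B9 ED 89 A9 D3 99 E5 93 A3 EA 81 86 61 F0 9F 9A AF.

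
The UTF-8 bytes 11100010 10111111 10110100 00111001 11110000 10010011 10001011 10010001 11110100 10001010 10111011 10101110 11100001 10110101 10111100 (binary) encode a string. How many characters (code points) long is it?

5

Byte at offset 0: 0xE2 = 11100010 → 3-byte char (#1). Advance 3.
Byte at offset 3: 0x39 = 00111001 → 1-byte char (#2). Advance 1.
Byte at offset 4: 0xF0 = 11110000 → 4-byte char (#3). Advance 4.
Byte at offset 8: 0xF4 = 11110100 → 4-byte char (#4). Advance 4.
Byte at offset 12: 0xE1 = 11100001 → 3-byte char (#5). Advance 3.
Reached end at offset 15 after 5 code points.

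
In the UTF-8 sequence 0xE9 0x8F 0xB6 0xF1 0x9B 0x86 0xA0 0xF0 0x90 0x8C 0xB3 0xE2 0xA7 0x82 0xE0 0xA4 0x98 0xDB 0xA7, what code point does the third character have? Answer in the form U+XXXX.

U+10333

Offset 0: leading byte 0xE9 = 11101001 → 3-byte char #1 = E9 8F B6.
Offset 3: leading byte 0xF1 = 11110001 → 4-byte char #2 = F1 9B 86 A0.
Offset 7: leading byte 0xF0 = 11110000 → 4-byte char #3 = F0 90 8C B3.
Leading byte 0xF0 = 11110000 matches 11110xxx → 4-byte sequence.
Byte 1: 0xF0 = 11110000, payload 000 (3 bits).
Byte 2: 0x90 = 10010000 (10xxxxxx ✓), payload 010000.
Byte 3: 0x8C = 10001100 (10xxxxxx ✓), payload 001100.
Byte 4: 0xB3 = 10110011 (10xxxxxx ✓), payload 110011.
Concatenate: 000010000001100110011 = 0x10333 (21 bits → U+10333).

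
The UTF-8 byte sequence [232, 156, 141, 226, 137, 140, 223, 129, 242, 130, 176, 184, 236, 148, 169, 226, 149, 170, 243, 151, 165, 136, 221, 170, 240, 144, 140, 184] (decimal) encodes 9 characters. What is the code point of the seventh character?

U+D7948

Offset 0: leading byte 0xE8 = 11101000 → 3-byte char #1 = E8 9C 8D.
Offset 3: leading byte 0xE2 = 11100010 → 3-byte char #2 = E2 89 8C.
Offset 6: leading byte 0xDF = 11011111 → 2-byte char #3 = DF 81.
Offset 8: leading byte 0xF2 = 11110010 → 4-byte char #4 = F2 82 B0 B8.
Offset 12: leading byte 0xEC = 11101100 → 3-byte char #5 = EC 94 A9.
Offset 15: leading byte 0xE2 = 11100010 → 3-byte char #6 = E2 95 AA.
Offset 18: leading byte 0xF3 = 11110011 → 4-byte char #7 = F3 97 A5 88.
Leading byte 0xF3 = 11110011 matches 11110xxx → 4-byte sequence.
Byte 1: 0xF3 = 11110011, payload 011 (3 bits).
Byte 2: 0x97 = 10010111 (10xxxxxx ✓), payload 010111.
Byte 3: 0xA5 = 10100101 (10xxxxxx ✓), payload 100101.
Byte 4: 0x88 = 10001000 (10xxxxxx ✓), payload 001000.
Concatenate: 011010111100101001000 = 0xD7948 (21 bits → U+D7948).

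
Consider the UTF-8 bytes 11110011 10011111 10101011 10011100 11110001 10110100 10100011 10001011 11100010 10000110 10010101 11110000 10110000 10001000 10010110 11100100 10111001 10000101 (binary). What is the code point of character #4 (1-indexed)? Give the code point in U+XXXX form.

Offset 0: leading byte 0xF3 = 11110011 → 4-byte char #1 = F3 9F AB 9C.
Offset 4: leading byte 0xF1 = 11110001 → 4-byte char #2 = F1 B4 A3 8B.
Offset 8: leading byte 0xE2 = 11100010 → 3-byte char #3 = E2 86 95.
Offset 11: leading byte 0xF0 = 11110000 → 4-byte char #4 = F0 B0 88 96.
Leading byte 0xF0 = 11110000 matches 11110xxx → 4-byte sequence.
Byte 1: 0xF0 = 11110000, payload 000 (3 bits).
Byte 2: 0xB0 = 10110000 (10xxxxxx ✓), payload 110000.
Byte 3: 0x88 = 10001000 (10xxxxxx ✓), payload 001000.
Byte 4: 0x96 = 10010110 (10xxxxxx ✓), payload 010110.
Concatenate: 000110000001000010110 = 0x30216 (21 bits → U+30216).

U+30216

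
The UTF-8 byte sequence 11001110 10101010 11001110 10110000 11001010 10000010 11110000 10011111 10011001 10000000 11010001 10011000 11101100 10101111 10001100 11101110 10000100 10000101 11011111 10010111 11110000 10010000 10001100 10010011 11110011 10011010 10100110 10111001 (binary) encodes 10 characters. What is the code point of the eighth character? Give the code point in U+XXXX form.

U+07D7

Offset 0: leading byte 0xCE = 11001110 → 2-byte char #1 = CE AA.
Offset 2: leading byte 0xCE = 11001110 → 2-byte char #2 = CE B0.
Offset 4: leading byte 0xCA = 11001010 → 2-byte char #3 = CA 82.
Offset 6: leading byte 0xF0 = 11110000 → 4-byte char #4 = F0 9F 99 80.
Offset 10: leading byte 0xD1 = 11010001 → 2-byte char #5 = D1 98.
Offset 12: leading byte 0xEC = 11101100 → 3-byte char #6 = EC AF 8C.
Offset 15: leading byte 0xEE = 11101110 → 3-byte char #7 = EE 84 85.
Offset 18: leading byte 0xDF = 11011111 → 2-byte char #8 = DF 97.
Leading byte 0xDF = 11011111 matches 110xxxxx → 2-byte sequence.
Byte 1: 0xDF = 11011111, payload 11111 (5 bits).
Byte 2: 0x97 = 10010111 (10xxxxxx ✓), payload 010111.
Concatenate: 11111010111 = 0x7D7 (11 bits → U+07D7).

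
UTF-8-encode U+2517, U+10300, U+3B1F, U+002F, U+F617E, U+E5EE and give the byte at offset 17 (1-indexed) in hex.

0x97

1-indexed offset 17 is 0-indexed offset 16.
U+2517 → 3-byte form E2 94 97 at offsets 0–2.
U+10300 → 4-byte form F0 90 8C 80 at offsets 3–6.
U+3B1F → 3-byte form E3 AC 9F at offsets 7–9.
U+002F → 1-byte form 2F at offsets 10–10.
U+F617E → 4-byte form F3 B6 85 BE at offsets 11–14.
U+E5EE → 3-byte form EE 97 AE at offsets 15–17.
Offset 16 falls in char 6's range; it's byte 2 of EE 97 AE = 0x97.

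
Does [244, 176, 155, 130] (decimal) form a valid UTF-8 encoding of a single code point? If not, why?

invalid (encodes a value above U+10FFFF)

Leading byte 0xF4 = 11110100 → 4-byte form.
Payload = 0x1306C2, which exceeds U+10FFFF, the maximum Unicode code point. (Leading bytes F5–FF, or F4 followed by ≥ 0x90, are invalid.)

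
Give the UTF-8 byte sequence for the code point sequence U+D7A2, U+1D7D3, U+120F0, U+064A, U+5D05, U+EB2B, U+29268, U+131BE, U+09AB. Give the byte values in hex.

U+D7A2: 3-byte form → ED 9E A2.
U+1D7D3: 4-byte form → F0 9D 9F 93.
U+120F0: 4-byte form → F0 92 83 B0.
U+064A: 2-byte form → D9 8A.
U+5D05: 3-byte form → E5 B4 85.
U+EB2B: 3-byte form → EE AC AB.
U+29268: 4-byte form → F0 A9 89 A8.
U+131BE: 4-byte form → F0 93 86 BE.
U+09AB: 3-byte form → E0 A6 AB.
Concatenated (30 bytes): ED 9E A2 F0 9D 9F 93 F0 92 83 B0 D9 8A E5 B4 85 EE AC AB F0 A9 89 A8 F0 93 86 BE E0 A6 AB.

ED 9E A2 F0 9D 9F 93 F0 92 83 B0 D9 8A E5 B4 85 EE AC AB F0 A9 89 A8 F0 93 86 BE E0 A6 AB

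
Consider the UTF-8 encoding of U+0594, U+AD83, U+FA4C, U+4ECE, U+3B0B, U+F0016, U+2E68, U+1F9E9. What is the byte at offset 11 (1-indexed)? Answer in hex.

1-indexed offset 11 is 0-indexed offset 10.
U+0594 → 2-byte form D6 94 at offsets 0–1.
U+AD83 → 3-byte form EA B6 83 at offsets 2–4.
U+FA4C → 3-byte form EF A9 8C at offsets 5–7.
U+4ECE → 3-byte form E4 BB 8E at offsets 8–10.
Offset 10 falls in char 4's range; it's byte 3 of E4 BB 8E = 0x8E.

0x8E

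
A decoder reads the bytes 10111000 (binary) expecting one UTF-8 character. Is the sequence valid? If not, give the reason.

invalid (continuation byte with no leading byte)

Byte 0xB8 = 10111000 has the form 10xxxxxx — a continuation byte — but there is no preceding leading byte.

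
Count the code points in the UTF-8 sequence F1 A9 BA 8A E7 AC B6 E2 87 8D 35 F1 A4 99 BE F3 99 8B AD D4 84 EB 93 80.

Byte at offset 0: 0xF1 = 11110001 → 4-byte char (#1). Advance 4.
Byte at offset 4: 0xE7 = 11100111 → 3-byte char (#2). Advance 3.
Byte at offset 7: 0xE2 = 11100010 → 3-byte char (#3). Advance 3.
Byte at offset 10: 0x35 = 00110101 → 1-byte char (#4). Advance 1.
Byte at offset 11: 0xF1 = 11110001 → 4-byte char (#5). Advance 4.
Byte at offset 15: 0xF3 = 11110011 → 4-byte char (#6). Advance 4.
Byte at offset 19: 0xD4 = 11010100 → 2-byte char (#7). Advance 2.
Byte at offset 21: 0xEB = 11101011 → 3-byte char (#8). Advance 3.
Reached end at offset 24 after 8 code points.

8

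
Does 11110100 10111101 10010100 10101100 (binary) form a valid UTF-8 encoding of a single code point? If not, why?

Leading byte 0xF4 = 11110100 → 4-byte form.
Payload = 0x13D52C, which exceeds U+10FFFF, the maximum Unicode code point. (Leading bytes F5–FF, or F4 followed by ≥ 0x90, are invalid.)

invalid (encodes a value above U+10FFFF)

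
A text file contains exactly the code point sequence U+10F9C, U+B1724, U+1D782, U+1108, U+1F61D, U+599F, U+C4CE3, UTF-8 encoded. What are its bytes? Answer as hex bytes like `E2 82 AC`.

F0 90 BE 9C F2 B1 9C A4 F0 9D 9E 82 E1 84 88 F0 9F 98 9D E5 A6 9F F3 84 B3 A3

U+10F9C: 4-byte form → F0 90 BE 9C.
U+B1724: 4-byte form → F2 B1 9C A4.
U+1D782: 4-byte form → F0 9D 9E 82.
U+1108: 3-byte form → E1 84 88.
U+1F61D: 4-byte form → F0 9F 98 9D.
U+599F: 3-byte form → E5 A6 9F.
U+C4CE3: 4-byte form → F3 84 B3 A3.
Concatenated (26 bytes): F0 90 BE 9C F2 B1 9C A4 F0 9D 9E 82 E1 84 88 F0 9F 98 9D E5 A6 9F F3 84 B3 A3.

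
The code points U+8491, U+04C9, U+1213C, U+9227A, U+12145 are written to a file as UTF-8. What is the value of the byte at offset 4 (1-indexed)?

1-indexed offset 4 is 0-indexed offset 3.
U+8491 → 3-byte form E8 92 91 at offsets 0–2.
U+04C9 → 2-byte form D3 89 at offsets 3–4.
Offset 3 falls in char 2's range; it's byte 1 of D3 89 = 0xD3.

0xD3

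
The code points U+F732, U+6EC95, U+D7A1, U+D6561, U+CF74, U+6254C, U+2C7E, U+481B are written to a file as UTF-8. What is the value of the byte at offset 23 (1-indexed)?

1-indexed offset 23 is 0-indexed offset 22.
U+F732 → 3-byte form EF 9C B2 at offsets 0–2.
U+6EC95 → 4-byte form F1 AE B2 95 at offsets 3–6.
U+D7A1 → 3-byte form ED 9E A1 at offsets 7–9.
U+D6561 → 4-byte form F3 96 95 A1 at offsets 10–13.
U+CF74 → 3-byte form EC BD B4 at offsets 14–16.
U+6254C → 4-byte form F1 A2 95 8C at offsets 17–20.
U+2C7E → 3-byte form E2 B1 BE at offsets 21–23.
Offset 22 falls in char 7's range; it's byte 2 of E2 B1 BE = 0xB1.

0xB1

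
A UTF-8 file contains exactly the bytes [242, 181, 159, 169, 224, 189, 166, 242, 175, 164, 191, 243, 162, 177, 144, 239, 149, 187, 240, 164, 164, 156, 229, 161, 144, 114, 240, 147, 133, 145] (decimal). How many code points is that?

Byte at offset 0: 0xF2 = 11110010 → 4-byte char (#1). Advance 4.
Byte at offset 4: 0xE0 = 11100000 → 3-byte char (#2). Advance 3.
Byte at offset 7: 0xF2 = 11110010 → 4-byte char (#3). Advance 4.
Byte at offset 11: 0xF3 = 11110011 → 4-byte char (#4). Advance 4.
Byte at offset 15: 0xEF = 11101111 → 3-byte char (#5). Advance 3.
Byte at offset 18: 0xF0 = 11110000 → 4-byte char (#6). Advance 4.
Byte at offset 22: 0xE5 = 11100101 → 3-byte char (#7). Advance 3.
Byte at offset 25: 0x72 = 01110010 → 1-byte char (#8). Advance 1.
Byte at offset 26: 0xF0 = 11110000 → 4-byte char (#9). Advance 4.
Reached end at offset 30 after 9 code points.

9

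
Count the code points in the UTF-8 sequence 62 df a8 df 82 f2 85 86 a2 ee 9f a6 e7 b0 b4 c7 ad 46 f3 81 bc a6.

Byte at offset 0: 0x62 = 01100010 → 1-byte char (#1). Advance 1.
Byte at offset 1: 0xDF = 11011111 → 2-byte char (#2). Advance 2.
Byte at offset 3: 0xDF = 11011111 → 2-byte char (#3). Advance 2.
Byte at offset 5: 0xF2 = 11110010 → 4-byte char (#4). Advance 4.
Byte at offset 9: 0xEE = 11101110 → 3-byte char (#5). Advance 3.
Byte at offset 12: 0xE7 = 11100111 → 3-byte char (#6). Advance 3.
Byte at offset 15: 0xC7 = 11000111 → 2-byte char (#7). Advance 2.
Byte at offset 17: 0x46 = 01000110 → 1-byte char (#8). Advance 1.
Byte at offset 18: 0xF3 = 11110011 → 4-byte char (#9). Advance 4.
Reached end at offset 22 after 9 code points.

9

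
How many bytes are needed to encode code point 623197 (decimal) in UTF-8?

U+9825D = 0x9825D. UTF-8 uses 1 byte below 0x80, 2 below 0x800, 3 below 0x10000, 4 up to 0x10FFFF. 0x9825D is in U+10000–U+10FFFF → 4 bytes.

4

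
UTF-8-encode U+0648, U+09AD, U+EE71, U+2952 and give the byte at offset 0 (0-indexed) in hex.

U+0648 → 2-byte form D9 88 at offsets 0–1.
Offset 0 falls in char 1's range; it's byte 1 of D9 88 = 0xD9.

0xD9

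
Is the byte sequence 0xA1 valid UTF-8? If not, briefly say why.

Byte 0xA1 = 10100001 has the form 10xxxxxx — a continuation byte — but there is no preceding leading byte.

invalid (continuation byte with no leading byte)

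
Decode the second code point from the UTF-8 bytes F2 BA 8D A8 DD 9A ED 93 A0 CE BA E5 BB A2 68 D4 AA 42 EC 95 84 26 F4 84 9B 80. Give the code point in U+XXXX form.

U+075A

Offset 0: leading byte 0xF2 = 11110010 → 4-byte char #1 = F2 BA 8D A8.
Offset 4: leading byte 0xDD = 11011101 → 2-byte char #2 = DD 9A.
Leading byte 0xDD = 11011101 matches 110xxxxx → 2-byte sequence.
Byte 1: 0xDD = 11011101, payload 11101 (5 bits).
Byte 2: 0x9A = 10011010 (10xxxxxx ✓), payload 011010.
Concatenate: 11101011010 = 0x75A (11 bits → U+075A).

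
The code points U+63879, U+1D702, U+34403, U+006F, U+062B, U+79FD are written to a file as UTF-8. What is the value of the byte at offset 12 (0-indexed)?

0x6F

U+63879 → 4-byte form F1 A3 A1 B9 at offsets 0–3.
U+1D702 → 4-byte form F0 9D 9C 82 at offsets 4–7.
U+34403 → 4-byte form F0 B4 90 83 at offsets 8–11.
U+006F → 1-byte form 6F at offsets 12–12.
Offset 12 falls in char 4's range; it's byte 1 of 6F = 0x6F.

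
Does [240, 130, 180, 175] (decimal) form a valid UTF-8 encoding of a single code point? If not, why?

invalid (overlong encoding)

Leading byte 0xF0 = 11110000 → 4-byte form.
Continuation bytes all match 10xxxxxx. Payload decodes to 0x2D2F.
But 0x2D2F < 0x10000, the minimum for a 4-byte sequence — this is an overlong encoding.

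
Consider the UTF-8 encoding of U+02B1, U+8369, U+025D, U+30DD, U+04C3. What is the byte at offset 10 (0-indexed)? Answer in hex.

0xD3

U+02B1 → 2-byte form CA B1 at offsets 0–1.
U+8369 → 3-byte form E8 8D A9 at offsets 2–4.
U+025D → 2-byte form C9 9D at offsets 5–6.
U+30DD → 3-byte form E3 83 9D at offsets 7–9.
U+04C3 → 2-byte form D3 83 at offsets 10–11.
Offset 10 falls in char 5's range; it's byte 1 of D3 83 = 0xD3.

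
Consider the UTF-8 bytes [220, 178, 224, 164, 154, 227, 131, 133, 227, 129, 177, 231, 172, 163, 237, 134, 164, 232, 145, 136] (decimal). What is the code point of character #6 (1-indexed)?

U+D1A4

Offset 0: leading byte 0xDC = 11011100 → 2-byte char #1 = DC B2.
Offset 2: leading byte 0xE0 = 11100000 → 3-byte char #2 = E0 A4 9A.
Offset 5: leading byte 0xE3 = 11100011 → 3-byte char #3 = E3 83 85.
Offset 8: leading byte 0xE3 = 11100011 → 3-byte char #4 = E3 81 B1.
Offset 11: leading byte 0xE7 = 11100111 → 3-byte char #5 = E7 AC A3.
Offset 14: leading byte 0xED = 11101101 → 3-byte char #6 = ED 86 A4.
Leading byte 0xED = 11101101 matches 1110xxxx → 3-byte sequence.
Byte 1: 0xED = 11101101, payload 1101 (4 bits).
Byte 2: 0x86 = 10000110 (10xxxxxx ✓), payload 000110.
Byte 3: 0xA4 = 10100100 (10xxxxxx ✓), payload 100100.
Concatenate: 1101000110100100 = 0xD1A4 (16 bits → U+D1A4).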